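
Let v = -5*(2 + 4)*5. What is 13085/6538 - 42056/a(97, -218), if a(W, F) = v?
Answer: 138462439/490350 ≈ 282.37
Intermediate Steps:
v = -150 (v = -5*6*5 = -30*5 = -150)
a(W, F) = -150
13085/6538 - 42056/a(97, -218) = 13085/6538 - 42056/(-150) = 13085*(1/6538) - 42056*(-1/150) = 13085/6538 + 21028/75 = 138462439/490350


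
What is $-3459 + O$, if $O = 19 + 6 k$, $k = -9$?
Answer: $-3494$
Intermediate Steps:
$O = -35$ ($O = 19 + 6 \left(-9\right) = 19 - 54 = -35$)
$-3459 + O = -3459 - 35 = -3494$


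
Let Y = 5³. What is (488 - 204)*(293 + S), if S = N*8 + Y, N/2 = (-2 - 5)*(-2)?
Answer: 182328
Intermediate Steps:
N = 28 (N = 2*((-2 - 5)*(-2)) = 2*(-7*(-2)) = 2*14 = 28)
Y = 125
S = 349 (S = 28*8 + 125 = 224 + 125 = 349)
(488 - 204)*(293 + S) = (488 - 204)*(293 + 349) = 284*642 = 182328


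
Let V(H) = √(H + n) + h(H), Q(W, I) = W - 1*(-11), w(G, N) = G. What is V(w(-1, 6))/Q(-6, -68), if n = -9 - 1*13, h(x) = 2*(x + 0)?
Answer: -⅖ + I*√23/5 ≈ -0.4 + 0.95917*I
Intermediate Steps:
h(x) = 2*x
Q(W, I) = 11 + W (Q(W, I) = W + 11 = 11 + W)
n = -22 (n = -9 - 13 = -22)
V(H) = √(-22 + H) + 2*H (V(H) = √(H - 22) + 2*H = √(-22 + H) + 2*H)
V(w(-1, 6))/Q(-6, -68) = (√(-22 - 1) + 2*(-1))/(11 - 6) = (√(-23) - 2)/5 = (I*√23 - 2)*(⅕) = (-2 + I*√23)*(⅕) = -⅖ + I*√23/5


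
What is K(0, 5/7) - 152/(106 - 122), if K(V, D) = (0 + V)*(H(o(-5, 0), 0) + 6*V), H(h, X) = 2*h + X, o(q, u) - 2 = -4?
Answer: 19/2 ≈ 9.5000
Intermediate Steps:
o(q, u) = -2 (o(q, u) = 2 - 4 = -2)
H(h, X) = X + 2*h
K(V, D) = V*(-4 + 6*V) (K(V, D) = (0 + V)*((0 + 2*(-2)) + 6*V) = V*((0 - 4) + 6*V) = V*(-4 + 6*V))
K(0, 5/7) - 152/(106 - 122) = 2*0*(-2 + 3*0) - 152/(106 - 122) = 2*0*(-2 + 0) - 152/(-16) = 2*0*(-2) - 1/16*(-152) = 0 + 19/2 = 19/2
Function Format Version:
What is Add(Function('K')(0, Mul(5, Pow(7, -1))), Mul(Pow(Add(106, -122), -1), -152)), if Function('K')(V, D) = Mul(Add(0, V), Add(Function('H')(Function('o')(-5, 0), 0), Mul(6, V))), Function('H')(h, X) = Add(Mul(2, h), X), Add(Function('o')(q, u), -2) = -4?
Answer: Rational(19, 2) ≈ 9.5000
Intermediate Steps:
Function('o')(q, u) = -2 (Function('o')(q, u) = Add(2, -4) = -2)
Function('H')(h, X) = Add(X, Mul(2, h))
Function('K')(V, D) = Mul(V, Add(-4, Mul(6, V))) (Function('K')(V, D) = Mul(Add(0, V), Add(Add(0, Mul(2, -2)), Mul(6, V))) = Mul(V, Add(Add(0, -4), Mul(6, V))) = Mul(V, Add(-4, Mul(6, V))))
Add(Function('K')(0, Mul(5, Pow(7, -1))), Mul(Pow(Add(106, -122), -1), -152)) = Add(Mul(2, 0, Add(-2, Mul(3, 0))), Mul(Pow(Add(106, -122), -1), -152)) = Add(Mul(2, 0, Add(-2, 0)), Mul(Pow(-16, -1), -152)) = Add(Mul(2, 0, -2), Mul(Rational(-1, 16), -152)) = Add(0, Rational(19, 2)) = Rational(19, 2)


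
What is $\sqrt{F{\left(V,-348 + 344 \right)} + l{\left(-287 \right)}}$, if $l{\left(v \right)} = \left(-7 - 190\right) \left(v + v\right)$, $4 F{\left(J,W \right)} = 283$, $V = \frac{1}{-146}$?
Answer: $\frac{\sqrt{452595}}{2} \approx 336.38$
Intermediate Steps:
$V = - \frac{1}{146} \approx -0.0068493$
$F{\left(J,W \right)} = \frac{283}{4}$ ($F{\left(J,W \right)} = \frac{1}{4} \cdot 283 = \frac{283}{4}$)
$l{\left(v \right)} = - 394 v$ ($l{\left(v \right)} = - 197 \cdot 2 v = - 394 v$)
$\sqrt{F{\left(V,-348 + 344 \right)} + l{\left(-287 \right)}} = \sqrt{\frac{283}{4} - -113078} = \sqrt{\frac{283}{4} + 113078} = \sqrt{\frac{452595}{4}} = \frac{\sqrt{452595}}{2}$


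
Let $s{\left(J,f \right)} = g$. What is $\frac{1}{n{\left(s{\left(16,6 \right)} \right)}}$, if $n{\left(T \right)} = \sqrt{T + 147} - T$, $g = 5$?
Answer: $\frac{5}{127} + \frac{2 \sqrt{38}}{127} \approx 0.13645$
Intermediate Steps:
$s{\left(J,f \right)} = 5$
$n{\left(T \right)} = \sqrt{147 + T} - T$
$\frac{1}{n{\left(s{\left(16,6 \right)} \right)}} = \frac{1}{\sqrt{147 + 5} - 5} = \frac{1}{\sqrt{152} - 5} = \frac{1}{2 \sqrt{38} - 5} = \frac{1}{-5 + 2 \sqrt{38}}$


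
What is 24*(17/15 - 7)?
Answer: -704/5 ≈ -140.80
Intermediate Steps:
24*(17/15 - 7) = 24*(-88/15) = -704/5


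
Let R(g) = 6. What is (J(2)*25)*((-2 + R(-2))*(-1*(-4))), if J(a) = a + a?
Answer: 1600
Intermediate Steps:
J(a) = 2*a
(J(2)*25)*((-2 + R(-2))*(-1*(-4))) = ((2*2)*25)*((-2 + 6)*(-1*(-4))) = (4*25)*(4*4) = 100*16 = 1600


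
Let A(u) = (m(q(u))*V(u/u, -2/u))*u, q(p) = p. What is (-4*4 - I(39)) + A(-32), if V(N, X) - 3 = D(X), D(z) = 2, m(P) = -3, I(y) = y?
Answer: 425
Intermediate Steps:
V(N, X) = 5 (V(N, X) = 3 + 2 = 5)
A(u) = -15*u (A(u) = (-3*5)*u = -15*u)
(-4*4 - I(39)) + A(-32) = (-4*4 - 1*39) - 15*(-32) = (-16 - 39) + 480 = -55 + 480 = 425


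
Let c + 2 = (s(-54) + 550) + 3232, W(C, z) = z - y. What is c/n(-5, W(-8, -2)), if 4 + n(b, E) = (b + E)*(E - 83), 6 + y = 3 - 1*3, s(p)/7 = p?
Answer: 1134/25 ≈ 45.360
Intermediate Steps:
s(p) = 7*p
y = -6 (y = -6 + (3 - 1*3) = -6 + (3 - 3) = -6 + 0 = -6)
W(C, z) = 6 + z (W(C, z) = z - 1*(-6) = z + 6 = 6 + z)
n(b, E) = -4 + (-83 + E)*(E + b) (n(b, E) = -4 + (b + E)*(E - 83) = -4 + (E + b)*(-83 + E) = -4 + (-83 + E)*(E + b))
c = 3402 (c = -2 + ((7*(-54) + 550) + 3232) = -2 + ((-378 + 550) + 3232) = -2 + (172 + 3232) = -2 + 3404 = 3402)
c/n(-5, W(-8, -2)) = 3402/(-4 + (6 - 2)**2 - 83*(6 - 2) - 83*(-5) + (6 - 2)*(-5)) = 3402/(-4 + 4**2 - 83*4 + 415 + 4*(-5)) = 3402/(-4 + 16 - 332 + 415 - 20) = 3402/75 = 3402*(1/75) = 1134/25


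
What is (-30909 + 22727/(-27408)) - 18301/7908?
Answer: -558331178225/18061872 ≈ -30912.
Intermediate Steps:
(-30909 + 22727/(-27408)) - 18301/7908 = (-30909 + 22727*(-1/27408)) - 18301*1/7908 = (-30909 - 22727/27408) - 18301/7908 = -847176599/27408 - 18301/7908 = -558331178225/18061872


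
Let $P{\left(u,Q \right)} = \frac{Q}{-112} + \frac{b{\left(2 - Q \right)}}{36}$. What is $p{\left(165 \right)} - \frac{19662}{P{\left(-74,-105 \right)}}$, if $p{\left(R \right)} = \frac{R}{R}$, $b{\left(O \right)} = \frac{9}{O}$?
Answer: $- \frac{33659735}{1609} \approx -20920.0$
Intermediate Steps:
$P{\left(u,Q \right)} = - \frac{Q}{112} + \frac{1}{4 \left(2 - Q\right)}$ ($P{\left(u,Q \right)} = \frac{Q}{-112} + \frac{9 \frac{1}{2 - Q}}{36} = Q \left(- \frac{1}{112}\right) + \frac{9}{2 - Q} \frac{1}{36} = - \frac{Q}{112} + \frac{1}{4 \left(2 - Q\right)}$)
$p{\left(R \right)} = 1$
$p{\left(165 \right)} - \frac{19662}{P{\left(-74,-105 \right)}} = 1 - \frac{19662}{\frac{1}{112} \frac{1}{-2 - 105} \left(-28 - - 105 \left(-2 - 105\right)\right)} = 1 - \frac{19662}{\frac{1}{112} \frac{1}{-107} \left(-28 - \left(-105\right) \left(-107\right)\right)} = 1 - \frac{19662}{\frac{1}{112} \left(- \frac{1}{107}\right) \left(-28 - 11235\right)} = 1 - \frac{19662}{\frac{1}{112} \left(- \frac{1}{107}\right) \left(-11263\right)} = 1 - \frac{19662}{\frac{1609}{1712}} = 1 - \frac{33661344}{1609} = - \frac{33659735}{1609}$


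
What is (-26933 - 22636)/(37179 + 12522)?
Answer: -16523/16567 ≈ -0.99734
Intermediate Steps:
(-26933 - 22636)/(37179 + 12522) = -49569/49701 = -49569*1/49701 = -16523/16567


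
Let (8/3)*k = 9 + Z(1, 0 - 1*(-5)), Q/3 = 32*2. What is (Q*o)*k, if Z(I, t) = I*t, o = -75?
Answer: -75600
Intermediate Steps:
Q = 192 (Q = 3*(32*2) = 3*64 = 192)
k = 21/4 (k = 3*(9 + 1*(0 - 1*(-5)))/8 = 3*(9 + 1*(0 + 5))/8 = 3*(9 + 1*5)/8 = 3*(9 + 5)/8 = (3/8)*14 = 21/4 ≈ 5.2500)
(Q*o)*k = (192*(-75))*(21/4) = -14400*21/4 = -75600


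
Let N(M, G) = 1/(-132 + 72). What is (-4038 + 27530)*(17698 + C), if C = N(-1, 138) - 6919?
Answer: 3798298147/15 ≈ 2.5322e+8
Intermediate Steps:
N(M, G) = -1/60 (N(M, G) = 1/(-60) = -1/60)
C = -415141/60 (C = -1/60 - 6919 = -415141/60 ≈ -6919.0)
(-4038 + 27530)*(17698 + C) = (-4038 + 27530)*(17698 - 415141/60) = 23492*(646739/60) = 3798298147/15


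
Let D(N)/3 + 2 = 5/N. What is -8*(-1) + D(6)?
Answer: 9/2 ≈ 4.5000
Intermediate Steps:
D(N) = -6 + 15/N (D(N) = -6 + 3*(5/N) = -6 + 15/N)
-8*(-1) + D(6) = -8*(-1) + (-6 + 15/6) = 8 + (-6 + 15*(1/6)) = 8 + (-6 + 5/2) = 8 - 7/2 = 9/2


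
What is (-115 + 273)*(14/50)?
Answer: 1106/25 ≈ 44.240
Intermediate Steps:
(-115 + 273)*(14/50) = 158*(14*(1/50)) = 158*(7/25) = 1106/25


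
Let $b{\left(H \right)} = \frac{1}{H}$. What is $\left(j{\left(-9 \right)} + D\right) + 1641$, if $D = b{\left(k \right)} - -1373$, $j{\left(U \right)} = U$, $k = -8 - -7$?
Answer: $3004$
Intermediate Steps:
$k = -1$ ($k = -8 + 7 = -1$)
$D = 1372$ ($D = \frac{1}{-1} - -1373 = -1 + 1373 = 1372$)
$\left(j{\left(-9 \right)} + D\right) + 1641 = \left(-9 + 1372\right) + 1641 = 1363 + 1641 = 3004$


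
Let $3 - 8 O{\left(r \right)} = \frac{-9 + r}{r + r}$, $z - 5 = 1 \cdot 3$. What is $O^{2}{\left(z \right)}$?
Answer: $\frac{2401}{16384} \approx 0.14655$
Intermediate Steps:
$z = 8$ ($z = 5 + 1 \cdot 3 = 5 + 3 = 8$)
$O{\left(r \right)} = \frac{3}{8} - \frac{-9 + r}{16 r}$ ($O{\left(r \right)} = \frac{3}{8} - \frac{\left(-9 + r\right) \frac{1}{r + r}}{8} = \frac{3}{8} - \frac{\left(-9 + r\right) \frac{1}{2 r}}{8} = \frac{3}{8} - \frac{\frac{1}{2} \frac{1}{r} \left(-9 + r\right)}{8} = \frac{3}{8} - \frac{-9 + r}{16 r}$)
$O^{2}{\left(z \right)} = \left(\frac{9 + 5 \cdot 8}{16 \cdot 8}\right)^{2} = \left(\frac{1}{16} \cdot \frac{1}{8} \left(9 + 40\right)\right)^{2} = \left(\frac{1}{16} \cdot \frac{1}{8} \cdot 49\right)^{2} = \left(\frac{49}{128}\right)^{2} = \frac{2401}{16384}$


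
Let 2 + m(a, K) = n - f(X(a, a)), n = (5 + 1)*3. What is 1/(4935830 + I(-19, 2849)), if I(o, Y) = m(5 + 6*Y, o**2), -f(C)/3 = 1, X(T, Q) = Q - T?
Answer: 1/4935849 ≈ 2.0260e-7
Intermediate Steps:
n = 18 (n = 6*3 = 18)
f(C) = -3 (f(C) = -3*1 = -3)
m(a, K) = 19 (m(a, K) = -2 + (18 - 1*(-3)) = -2 + (18 + 3) = -2 + 21 = 19)
I(o, Y) = 19
1/(4935830 + I(-19, 2849)) = 1/(4935830 + 19) = 1/4935849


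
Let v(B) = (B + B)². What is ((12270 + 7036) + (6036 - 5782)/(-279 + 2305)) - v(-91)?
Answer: -13997507/1013 ≈ -13818.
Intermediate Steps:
v(B) = 4*B² (v(B) = (2*B)² = 4*B²)
((12270 + 7036) + (6036 - 5782)/(-279 + 2305)) - v(-91) = ((12270 + 7036) + (6036 - 5782)/(-279 + 2305)) - 4*(-91)² = (19306 + 254/2026) - 4*8281 = (19306 + 254*(1/2026)) - 1*33124 = (19306 + 127/1013) - 33124 = 19557105/1013 - 33124 = -13997507/1013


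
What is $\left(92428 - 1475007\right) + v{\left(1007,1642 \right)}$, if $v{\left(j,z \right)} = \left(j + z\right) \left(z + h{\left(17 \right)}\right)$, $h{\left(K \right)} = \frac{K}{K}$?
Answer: $2969728$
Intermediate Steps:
$h{\left(K \right)} = 1$
$v{\left(j,z \right)} = \left(1 + z\right) \left(j + z\right)$ ($v{\left(j,z \right)} = \left(j + z\right) \left(z + 1\right) = \left(j + z\right) \left(1 + z\right) = \left(1 + z\right) \left(j + z\right)$)
$\left(92428 - 1475007\right) + v{\left(1007,1642 \right)} = \left(92428 - 1475007\right) + \left(1007 + 1642 + 1642^{2} + 1007 \cdot 1642\right) = -1382579 + \left(1007 + 1642 + 2696164 + 1653494\right) = -1382579 + 4352307 = 2969728$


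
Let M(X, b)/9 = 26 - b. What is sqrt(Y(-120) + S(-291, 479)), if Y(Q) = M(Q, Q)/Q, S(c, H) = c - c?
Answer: I*sqrt(1095)/10 ≈ 3.3091*I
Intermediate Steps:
S(c, H) = 0
M(X, b) = 234 - 9*b (M(X, b) = 9*(26 - b) = 234 - 9*b)
Y(Q) = (234 - 9*Q)/Q
sqrt(Y(-120) + S(-291, 479)) = sqrt((-9 + 234/(-120)) + 0) = sqrt((-9 + 234*(-1/120)) + 0) = sqrt((-9 - 39/20) + 0) = sqrt(-219/20 + 0) = sqrt(-219/20) = I*sqrt(1095)/10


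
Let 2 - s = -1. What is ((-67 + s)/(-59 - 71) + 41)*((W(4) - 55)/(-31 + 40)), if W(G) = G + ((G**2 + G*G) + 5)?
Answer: -12586/195 ≈ -64.544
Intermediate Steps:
s = 3 (s = 2 - 1*(-1) = 2 + 1 = 3)
W(G) = 5 + G + 2*G**2 (W(G) = G + ((G**2 + G**2) + 5) = G + (2*G**2 + 5) = G + (5 + 2*G**2) = 5 + G + 2*G**2)
((-67 + s)/(-59 - 71) + 41)*((W(4) - 55)/(-31 + 40)) = ((-67 + 3)/(-59 - 71) + 41)*(((5 + 4 + 2*4**2) - 55)/(-31 + 40)) = (-64/(-130) + 41)*(((5 + 4 + 2*16) - 55)/9) = (-64*(-1/130) + 41)*(((5 + 4 + 32) - 55)*(1/9)) = (32/65 + 41)*((41 - 55)*(1/9)) = 2697*(-14*1/9)/65 = (2697/65)*(-14/9) = -12586/195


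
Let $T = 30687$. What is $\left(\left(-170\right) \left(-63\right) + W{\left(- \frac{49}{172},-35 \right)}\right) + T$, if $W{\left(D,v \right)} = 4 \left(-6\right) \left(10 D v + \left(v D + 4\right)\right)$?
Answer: $\frac{1662753}{43} \approx 38669.0$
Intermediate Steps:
$W{\left(D,v \right)} = -96 - 264 D v$ ($W{\left(D,v \right)} = - 24 \left(10 D v + \left(D v + 4\right)\right) = - 24 \left(10 D v + \left(4 + D v\right)\right) = - 24 \left(4 + 11 D v\right) = -96 - 264 D v$)
$\left(\left(-170\right) \left(-63\right) + W{\left(- \frac{49}{172},-35 \right)}\right) + T = \left(\left(-170\right) \left(-63\right) - \left(96 + 264 \left(- \frac{49}{172}\right) \left(-35\right)\right)\right) + 30687 = \left(10710 - \left(96 + 264 \left(\left(-49\right) \frac{1}{172}\right) \left(-35\right)\right)\right) + 30687 = \left(10710 - \left(96 - - \frac{113190}{43}\right)\right) + 30687 = \left(10710 - \frac{117318}{43}\right) + 30687 = \frac{343212}{43} + 30687 = \frac{1662753}{43}$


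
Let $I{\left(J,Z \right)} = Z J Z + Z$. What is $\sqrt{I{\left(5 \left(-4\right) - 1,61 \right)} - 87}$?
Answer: $i \sqrt{78167} \approx 279.58 i$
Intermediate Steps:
$I{\left(J,Z \right)} = Z + J Z^{2}$ ($I{\left(J,Z \right)} = J Z Z + Z = J Z^{2} + Z = Z + J Z^{2}$)
$\sqrt{I{\left(5 \left(-4\right) - 1,61 \right)} - 87} = \sqrt{61 \left(1 + \left(5 \left(-4\right) - 1\right) 61\right) - 87} = \sqrt{61 \left(1 + \left(-20 - 1\right) 61\right) - 87} = \sqrt{61 \left(1 - 1281\right) - 87} = \sqrt{61 \left(-1280\right) - 87} = \sqrt{-78080 - 87} = \sqrt{-78167} = i \sqrt{78167}$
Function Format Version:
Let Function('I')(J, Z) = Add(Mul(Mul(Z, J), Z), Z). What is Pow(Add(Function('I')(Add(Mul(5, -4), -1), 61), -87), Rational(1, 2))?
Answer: Mul(I, Pow(78167, Rational(1, 2))) ≈ Mul(279.58, I)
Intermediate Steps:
Function('I')(J, Z) = Add(Z, Mul(J, Pow(Z, 2))) (Function('I')(J, Z) = Add(Mul(Mul(J, Z), Z), Z) = Add(Mul(J, Pow(Z, 2)), Z) = Add(Z, Mul(J, Pow(Z, 2))))
Pow(Add(Function('I')(Add(Mul(5, -4), -1), 61), -87), Rational(1, 2)) = Pow(Add(Mul(61, Add(1, Mul(Add(Mul(5, -4), -1), 61))), -87), Rational(1, 2)) = Pow(Add(Mul(61, Add(1, Mul(Add(-20, -1), 61))), -87), Rational(1, 2)) = Pow(Add(Mul(61, Add(1, Mul(-21, 61))), -87), Rational(1, 2)) = Pow(Add(Mul(61, Add(1, -1281)), -87), Rational(1, 2)) = Pow(Add(Mul(61, -1280), -87), Rational(1, 2)) = Pow(Add(-78080, -87), Rational(1, 2)) = Pow(-78167, Rational(1, 2)) = Mul(I, Pow(78167, Rational(1, 2)))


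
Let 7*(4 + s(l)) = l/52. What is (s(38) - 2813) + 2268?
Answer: -99899/182 ≈ -548.90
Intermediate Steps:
s(l) = -4 + l/364 (s(l) = -4 + (l/52)/7 = -4 + l/364)
(s(38) - 2813) + 2268 = ((-4 + (1/364)*38) - 2813) + 2268 = ((-4 + 19/182) - 2813) + 2268 = (-709/182 - 2813) + 2268 = -512675/182 + 2268 = -99899/182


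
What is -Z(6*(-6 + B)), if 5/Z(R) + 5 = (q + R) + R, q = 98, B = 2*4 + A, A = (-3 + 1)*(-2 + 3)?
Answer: -5/93 ≈ -0.053763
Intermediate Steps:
A = -2 (A = -2*1 = -2)
B = 6 (B = 2*4 - 2 = 8 - 2 = 6)
Z(R) = 5/(93 + 2*R) (Z(R) = 5/(-5 + ((98 + R) + R)) = 5/(-5 + (98 + 2*R)) = 5/(93 + 2*R))
-Z(6*(-6 + B)) = -5/(93 + 2*(6*(-6 + 6))) = -5/(93 + 2*(6*0)) = -5/(93 + 2*0) = -5/(93 + 0) = -5/93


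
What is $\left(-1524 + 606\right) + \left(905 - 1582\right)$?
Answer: $-1595$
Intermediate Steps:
$\left(-1524 + 606\right) + \left(905 - 1582\right) = -918 - 677 = -1595$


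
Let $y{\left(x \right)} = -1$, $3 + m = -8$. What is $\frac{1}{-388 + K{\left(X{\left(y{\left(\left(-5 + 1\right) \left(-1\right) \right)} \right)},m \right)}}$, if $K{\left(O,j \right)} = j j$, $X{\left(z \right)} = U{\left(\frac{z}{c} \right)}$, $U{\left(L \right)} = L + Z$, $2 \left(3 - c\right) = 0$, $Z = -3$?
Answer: $- \frac{1}{267} \approx -0.0037453$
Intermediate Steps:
$c = 3$ ($c = 3 - 0 = 3 + 0 = 3$)
$U{\left(L \right)} = -3 + L$ ($U{\left(L \right)} = L - 3 = -3 + L$)
$m = -11$ ($m = -3 - 8 = -11$)
$X{\left(z \right)} = -3 + \frac{z}{3}$
$K{\left(O,j \right)} = j^{2}$
$\frac{1}{-388 + K{\left(X{\left(y{\left(\left(-5 + 1\right) \left(-1\right) \right)} \right)},m \right)}} = \frac{1}{-388 + \left(-11\right)^{2}} = \frac{1}{-388 + 121} = \frac{1}{-267} = - \frac{1}{267}$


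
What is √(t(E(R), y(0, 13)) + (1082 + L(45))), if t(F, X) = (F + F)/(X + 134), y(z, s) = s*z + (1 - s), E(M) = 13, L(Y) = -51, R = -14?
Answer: 2*√959286/61 ≈ 32.112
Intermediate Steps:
y(z, s) = 1 - s + s*z
t(F, X) = 2*F/(134 + X) (t(F, X) = (2*F)/(134 + X) = 2*F/(134 + X))
√(t(E(R), y(0, 13)) + (1082 + L(45))) = √(2*13/(134 + (1 - 1*13 + 13*0)) + (1082 - 51)) = √(2*13/(134 + (1 - 13 + 0)) + 1031) = √(2*13/(134 - 12) + 1031) = √(2*13/122 + 1031) = √(2*13*(1/122) + 1031) = √(13/61 + 1031) = √(62904/61) = 2*√959286/61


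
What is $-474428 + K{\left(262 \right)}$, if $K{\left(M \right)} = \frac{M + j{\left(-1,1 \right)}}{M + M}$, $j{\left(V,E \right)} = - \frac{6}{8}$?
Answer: $- \frac{994400043}{2096} \approx -4.7443 \cdot 10^{5}$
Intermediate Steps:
$j{\left(V,E \right)} = - \frac{3}{4}$ ($j{\left(V,E \right)} = \left(-6\right) \frac{1}{8} = - \frac{3}{4}$)
$K{\left(M \right)} = \frac{- \frac{3}{4} + M}{2 M}$ ($K{\left(M \right)} = \frac{M - \frac{3}{4}}{M + M} = \frac{- \frac{3}{4} + M}{2 M}$)
$-474428 + K{\left(262 \right)} = -474428 + \frac{-3 + 4 \cdot 262}{8 \cdot 262} = -474428 + \frac{1}{8} \cdot \frac{1}{262} \left(-3 + 1048\right) = -474428 + \frac{1}{8} \cdot \frac{1}{262} \cdot 1045 = -474428 + \frac{1045}{2096} = - \frac{994400043}{2096}$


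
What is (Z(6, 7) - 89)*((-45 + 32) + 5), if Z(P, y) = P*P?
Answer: 424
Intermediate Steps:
Z(P, y) = P**2
(Z(6, 7) - 89)*((-45 + 32) + 5) = (6**2 - 89)*((-45 + 32) + 5) = (36 - 89)*(-13 + 5) = -53*(-8) = 424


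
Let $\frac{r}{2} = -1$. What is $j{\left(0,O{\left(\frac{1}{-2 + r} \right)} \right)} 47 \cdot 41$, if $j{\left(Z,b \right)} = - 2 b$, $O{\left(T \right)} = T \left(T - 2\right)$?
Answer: $- \frac{17343}{8} \approx -2167.9$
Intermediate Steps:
$r = -2$ ($r = 2 \left(-1\right) = -2$)
$O{\left(T \right)} = T \left(-2 + T\right)$
$j{\left(0,O{\left(\frac{1}{-2 + r} \right)} \right)} 47 \cdot 41 = - 2 \frac{-2 + \frac{1}{-2 - 2}}{-2 - 2} \cdot 47 \cdot 41 = - 2 \frac{-2 + \frac{1}{-4}}{-4} \cdot 47 \cdot 41 = - 2 \left(- \frac{-2 - \frac{1}{4}}{4}\right) 47 \cdot 41 = - 2 \left(\left(- \frac{1}{4}\right) \left(- \frac{9}{4}\right)\right) 47 \cdot 41 = \left(-2\right) \frac{9}{16} \cdot 47 \cdot 41 = \left(- \frac{9}{8}\right) 47 \cdot 41 = \left(- \frac{423}{8}\right) 41 = - \frac{17343}{8}$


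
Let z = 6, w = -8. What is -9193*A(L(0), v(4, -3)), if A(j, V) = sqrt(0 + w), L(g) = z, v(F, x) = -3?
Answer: -18386*I*sqrt(2) ≈ -26002.0*I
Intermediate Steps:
L(g) = 6
A(j, V) = 2*I*sqrt(2) (A(j, V) = sqrt(0 - 8) = sqrt(-8) = 2*I*sqrt(2))
-9193*A(L(0), v(4, -3)) = -18386*I*sqrt(2)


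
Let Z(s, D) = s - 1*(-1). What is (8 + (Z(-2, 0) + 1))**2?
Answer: 64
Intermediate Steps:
Z(s, D) = 1 + s (Z(s, D) = s + 1 = 1 + s)
(8 + (Z(-2, 0) + 1))**2 = (8 + ((1 - 2) + 1))**2 = (8 + (-1 + 1))**2 = (8 + 0)**2 = 8**2 = 64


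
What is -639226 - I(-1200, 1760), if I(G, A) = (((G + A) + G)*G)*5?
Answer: -4479226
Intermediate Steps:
I(G, A) = 5*G*(A + 2*G) (I(G, A) = (((A + G) + G)*G)*5 = ((A + 2*G)*G)*5 = (G*(A + 2*G))*5 = 5*G*(A + 2*G))
-639226 - I(-1200, 1760) = -639226 - 5*(-1200)*(1760 + 2*(-1200)) = -639226 - 5*(-1200)*(1760 - 2400) = -639226 - 5*(-1200)*(-640) = -639226 - 1*3840000 = -639226 - 3840000 = -4479226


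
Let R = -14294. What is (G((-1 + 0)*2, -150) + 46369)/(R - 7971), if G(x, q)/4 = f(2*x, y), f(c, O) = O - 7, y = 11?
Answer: -9277/4453 ≈ -2.0833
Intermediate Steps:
f(c, O) = -7 + O
G(x, q) = 16 (G(x, q) = 4*(-7 + 11) = 4*4 = 16)
(G((-1 + 0)*2, -150) + 46369)/(R - 7971) = (16 + 46369)/(-14294 - 7971) = 46385/(-22265) = 46385*(-1/22265) = -9277/4453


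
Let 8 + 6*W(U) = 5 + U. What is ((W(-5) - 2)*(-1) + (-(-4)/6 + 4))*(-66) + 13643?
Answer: 13115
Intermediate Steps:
W(U) = -1/2 + U/6 (W(U) = -4/3 + (5 + U)/6 = -4/3 + (5/6 + U/6) = -1/2 + U/6)
((W(-5) - 2)*(-1) + (-(-4)/6 + 4))*(-66) + 13643 = (((-1/2 + (1/6)*(-5)) - 2)*(-1) + (-(-4)/6 + 4))*(-66) + 13643 = (((-1/2 - 5/6) - 2)*(-1) + (-(-4)/6 + 4))*(-66) + 13643 = ((-4/3 - 2)*(-1) + (-2*(-1/3) + 4))*(-66) + 13643 = (-10/3*(-1) + (2/3 + 4))*(-66) + 13643 = (10/3 + 14/3)*(-66) + 13643 = 8*(-66) + 13643 = -528 + 13643 = 13115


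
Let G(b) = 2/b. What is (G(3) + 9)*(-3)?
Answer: -29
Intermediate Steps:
(G(3) + 9)*(-3) = (2/3 + 9)*(-3) = (2*(⅓) + 9)*(-3) = (⅔ + 9)*(-3) = (29/3)*(-3) = -29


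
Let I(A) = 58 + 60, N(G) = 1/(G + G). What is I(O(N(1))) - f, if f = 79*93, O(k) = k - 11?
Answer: -7229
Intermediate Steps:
N(G) = 1/(2*G)
O(k) = -11 + k
I(A) = 118
f = 7347
I(O(N(1))) - f = 118 - 1*7347 = 118 - 7347 = -7229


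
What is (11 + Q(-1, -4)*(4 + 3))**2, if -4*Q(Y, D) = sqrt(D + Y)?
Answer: 1691/16 - 77*I*sqrt(5)/2 ≈ 105.69 - 86.089*I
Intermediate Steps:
Q(Y, D) = -sqrt(D + Y)/4
(11 + Q(-1, -4)*(4 + 3))**2 = (11 + (-sqrt(-4 - 1)/4)*(4 + 3))**2 = (11 - I*sqrt(5)/4*7)**2 = (11 - 7*I*sqrt(5)/4)**2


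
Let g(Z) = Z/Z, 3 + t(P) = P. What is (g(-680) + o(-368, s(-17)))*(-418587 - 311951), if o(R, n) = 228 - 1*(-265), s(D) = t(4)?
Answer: -360885772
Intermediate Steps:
t(P) = -3 + P
g(Z) = 1
s(D) = 1 (s(D) = -3 + 4 = 1)
o(R, n) = 493 (o(R, n) = 228 + 265 = 493)
(g(-680) + o(-368, s(-17)))*(-418587 - 311951) = (1 + 493)*(-418587 - 311951) = 494*(-730538) = -360885772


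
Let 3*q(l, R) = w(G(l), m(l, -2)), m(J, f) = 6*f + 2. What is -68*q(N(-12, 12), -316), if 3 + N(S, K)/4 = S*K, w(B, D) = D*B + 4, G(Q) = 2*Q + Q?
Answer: -1199792/3 ≈ -3.9993e+5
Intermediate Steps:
m(J, f) = 2 + 6*f
G(Q) = 3*Q
w(B, D) = 4 + B*D (w(B, D) = B*D + 4 = 4 + B*D)
N(S, K) = -12 + 4*K*S (N(S, K) = -12 + 4*(S*K) = -12 + 4*(K*S) = -12 + 4*K*S)
q(l, R) = 4/3 - 10*l (q(l, R) = (4 + (3*l)*(2 + 6*(-2)))/3 = (4 + (3*l)*(2 - 12))/3 = (4 + (3*l)*(-10))/3 = (4 - 30*l)/3 = 4/3 - 10*l)
-68*q(N(-12, 12), -316) = -68*(4/3 - 10*(-12 + 4*12*(-12))) = -68*(4/3 - 10*(-12 - 576)) = -68*(4/3 - 10*(-588)) = -68*(4/3 + 5880) = -68*17644/3 = -1199792/3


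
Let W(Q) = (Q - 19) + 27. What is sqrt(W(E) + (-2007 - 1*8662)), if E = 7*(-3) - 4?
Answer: I*sqrt(10686) ≈ 103.37*I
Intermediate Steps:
E = -25 (E = -21 - 4 = -25)
W(Q) = 8 + Q (W(Q) = (-19 + Q) + 27 = 8 + Q)
sqrt(W(E) + (-2007 - 1*8662)) = sqrt((8 - 25) + (-2007 - 1*8662)) = sqrt(-17 + (-2007 - 8662)) = sqrt(-17 - 10669) = sqrt(-10686) = I*sqrt(10686)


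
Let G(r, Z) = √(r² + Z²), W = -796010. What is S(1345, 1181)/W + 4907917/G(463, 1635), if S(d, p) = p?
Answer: -1181/796010 + 4907917*√2887594/2887594 ≈ 2888.2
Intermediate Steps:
G(r, Z) = √(Z² + r²)
S(1345, 1181)/W + 4907917/G(463, 1635) = 1181/(-796010) + 4907917/(√(1635² + 463²)) = 1181*(-1/796010) + 4907917/(√(2673225 + 214369)) = -1181/796010 + 4907917/(√2887594) = -1181/796010 + 4907917*(√2887594/2887594) = -1181/796010 + 4907917*√2887594/2887594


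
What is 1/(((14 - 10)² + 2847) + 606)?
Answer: 1/3469 ≈ 0.00028827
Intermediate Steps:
1/(((14 - 10)² + 2847) + 606) = 1/((4² + 2847) + 606) = 1/((16 + 2847) + 606) = 1/(2863 + 606) = 1/3469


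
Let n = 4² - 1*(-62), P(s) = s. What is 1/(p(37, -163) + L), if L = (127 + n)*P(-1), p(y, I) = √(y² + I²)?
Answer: -205/14087 - √27938/14087 ≈ -0.026418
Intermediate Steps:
n = 78 (n = 16 + 62 = 78)
p(y, I) = √(I² + y²)
L = -205 (L = (127 + 78)*(-1) = 205*(-1) = -205)
1/(p(37, -163) + L) = 1/(√((-163)² + 37²) - 205) = 1/(√(26569 + 1369) - 205) = 1/(√27938 - 205) = 1/(-205 + √27938)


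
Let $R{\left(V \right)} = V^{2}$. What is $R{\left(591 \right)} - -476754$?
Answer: $826035$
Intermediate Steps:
$R{\left(591 \right)} - -476754 = 591^{2} - -476754 = 349281 + 476754 = 826035$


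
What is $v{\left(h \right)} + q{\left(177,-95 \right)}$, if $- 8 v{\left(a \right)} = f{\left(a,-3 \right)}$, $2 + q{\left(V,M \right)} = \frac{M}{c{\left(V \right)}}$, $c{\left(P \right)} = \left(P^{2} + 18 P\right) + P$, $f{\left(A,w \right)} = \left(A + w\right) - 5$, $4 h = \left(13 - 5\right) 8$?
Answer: $- \frac{104171}{34692} \approx -3.0027$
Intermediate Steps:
$h = 16$ ($h = \frac{\left(13 - 5\right) 8}{4} = \frac{8 \cdot 8}{4} = \frac{1}{4} \cdot 64 = 16$)
$f{\left(A,w \right)} = -5 + A + w$
$c{\left(P \right)} = P^{2} + 19 P$
$q{\left(V,M \right)} = -2 + \frac{M}{V \left(19 + V\right)}$
$v{\left(a \right)} = 1 - \frac{a}{8}$ ($v{\left(a \right)} = - \frac{-5 + a - 3}{8} = - \frac{-8 + a}{8} = 1 - \frac{a}{8}$)
$v{\left(h \right)} + q{\left(177,-95 \right)} = \left(1 - 2\right) - \left(2 + \frac{95}{177 \left(19 + 177\right)}\right) = \left(1 - 2\right) - \left(2 + \frac{95}{177 \cdot 196}\right) = -1 - \left(2 + \frac{95}{177} \cdot \frac{1}{196}\right) = -1 - \frac{69479}{34692} = - \frac{104171}{34692}$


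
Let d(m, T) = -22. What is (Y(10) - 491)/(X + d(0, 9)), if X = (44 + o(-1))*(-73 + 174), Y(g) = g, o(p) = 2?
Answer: -481/4624 ≈ -0.10402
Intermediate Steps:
X = 4646 (X = (44 + 2)*(-73 + 174) = 46*101 = 4646)
(Y(10) - 491)/(X + d(0, 9)) = (10 - 491)/(4646 - 22) = -481/4624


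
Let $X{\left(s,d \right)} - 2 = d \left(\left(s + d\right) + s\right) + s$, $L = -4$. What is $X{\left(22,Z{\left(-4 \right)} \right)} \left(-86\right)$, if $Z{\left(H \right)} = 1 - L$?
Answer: $-23134$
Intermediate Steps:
$Z{\left(H \right)} = 5$ ($Z{\left(H \right)} = 1 - -4 = 1 + 4 = 5$)
$X{\left(s,d \right)} = 2 + s + d \left(d + 2 s\right)$ ($X{\left(s,d \right)} = 2 + \left(d \left(\left(s + d\right) + s\right) + s\right) = 2 + \left(d \left(\left(d + s\right) + s\right) + s\right) = 2 + \left(d \left(d + 2 s\right) + s\right) = 2 + \left(s + d \left(d + 2 s\right)\right) = 2 + s + d \left(d + 2 s\right)$)
$X{\left(22,Z{\left(-4 \right)} \right)} \left(-86\right) = \left(2 + 22 + 5^{2} + 2 \cdot 5 \cdot 22\right) \left(-86\right) = \left(2 + 22 + 25 + 220\right) \left(-86\right) = 269 \left(-86\right) = -23134$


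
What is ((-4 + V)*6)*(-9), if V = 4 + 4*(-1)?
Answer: 216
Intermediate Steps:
V = 0 (V = 4 - 4 = 0)
((-4 + V)*6)*(-9) = ((-4 + 0)*6)*(-9) = -4*6*(-9) = -24*(-9) = 216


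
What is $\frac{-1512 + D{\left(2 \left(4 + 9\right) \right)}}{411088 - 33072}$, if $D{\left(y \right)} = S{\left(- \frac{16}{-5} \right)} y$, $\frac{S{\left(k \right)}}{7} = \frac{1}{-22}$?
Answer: $- \frac{16723}{4158176} \approx -0.0040217$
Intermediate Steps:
$S{\left(k \right)} = - \frac{7}{22}$ ($S{\left(k \right)} = \frac{7}{-22} = 7 \left(- \frac{1}{22}\right) = - \frac{7}{22}$)
$D{\left(y \right)} = - \frac{7 y}{22}$
$\frac{-1512 + D{\left(2 \left(4 + 9\right) \right)}}{411088 - 33072} = \frac{-1512 - \frac{7 \cdot 2 \left(4 + 9\right)}{22}}{411088 - 33072} = \frac{-1512 - \frac{7 \cdot 2 \cdot 13}{22}}{378016} = \left(-1512 - \frac{91}{11}\right) \frac{1}{378016} = \left(- \frac{16723}{11}\right) \frac{1}{378016} = - \frac{16723}{4158176}$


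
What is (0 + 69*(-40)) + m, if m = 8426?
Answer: 5666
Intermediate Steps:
(0 + 69*(-40)) + m = (0 + 69*(-40)) + 8426 = (0 - 2760) + 8426 = -2760 + 8426 = 5666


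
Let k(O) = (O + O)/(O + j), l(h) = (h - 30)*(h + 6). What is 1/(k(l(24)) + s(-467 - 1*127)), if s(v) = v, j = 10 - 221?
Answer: -391/231894 ≈ -0.0016861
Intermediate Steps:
j = -211
l(h) = (-30 + h)*(6 + h)
k(O) = 2*O/(-211 + O) (k(O) = (O + O)/(O - 211) = (2*O)/(-211 + O) = 2*O/(-211 + O))
1/(k(l(24)) + s(-467 - 1*127)) = 1/(2*(-180 + 24**2 - 24*24)/(-211 + (-180 + 24**2 - 24*24)) + (-467 - 1*127)) = 1/(2*(-180 + 576 - 576)/(-211 + (-180 + 576 - 576)) + (-467 - 127)) = 1/(2*(-180)/(-211 - 180) - 594) = 1/(2*(-180)/(-391) - 594) = 1/(2*(-180)*(-1/391) - 594) = 1/(360/391 - 594) = 1/(-231894/391) = -391/231894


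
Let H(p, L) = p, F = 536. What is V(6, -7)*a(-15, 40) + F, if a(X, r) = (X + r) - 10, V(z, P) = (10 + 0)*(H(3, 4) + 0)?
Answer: 986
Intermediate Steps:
V(z, P) = 30 (V(z, P) = (10 + 0)*(3 + 0) = 10*3 = 30)
a(X, r) = -10 + X + r
V(6, -7)*a(-15, 40) + F = 30*(-10 - 15 + 40) + 536 = 30*15 + 536 = 450 + 536 = 986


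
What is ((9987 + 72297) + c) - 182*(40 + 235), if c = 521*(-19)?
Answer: 22335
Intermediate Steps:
c = -9899
((9987 + 72297) + c) - 182*(40 + 235) = ((9987 + 72297) - 9899) - 182*(40 + 235) = (82284 - 9899) - 182*275 = 72385 - 50050 = 22335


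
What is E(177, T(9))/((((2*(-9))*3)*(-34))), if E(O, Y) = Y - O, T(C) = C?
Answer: -14/153 ≈ -0.091503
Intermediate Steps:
E(177, T(9))/((((2*(-9))*3)*(-34))) = (9 - 1*177)/((((2*(-9))*3)*(-34))) = (9 - 177)/((-18*3*(-34))) = -168/((-54*(-34))) = -168/1836 = -168*1/1836 = -14/153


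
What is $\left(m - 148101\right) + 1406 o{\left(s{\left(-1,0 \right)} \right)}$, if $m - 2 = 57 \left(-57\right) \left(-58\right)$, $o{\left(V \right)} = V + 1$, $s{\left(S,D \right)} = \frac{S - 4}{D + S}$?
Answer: $48779$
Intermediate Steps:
$s{\left(S,D \right)} = \frac{-4 + S}{D + S}$
$o{\left(V \right)} = 1 + V$
$m = 188444$ ($m = 2 + 57 \left(-57\right) \left(-58\right) = 2 - -188442 = 2 + 188442 = 188444$)
$\left(m - 148101\right) + 1406 o{\left(s{\left(-1,0 \right)} \right)} = \left(188444 - 148101\right) + 1406 \left(1 + \frac{-4 - 1}{0 - 1}\right) = 40343 + 1406 \left(1 + \frac{1}{-1} \left(-5\right)\right) = 40343 + 1406 \left(1 - -5\right) = 40343 + 1406 \left(1 + 5\right) = 40343 + 1406 \cdot 6 = 40343 + 8436 = 48779$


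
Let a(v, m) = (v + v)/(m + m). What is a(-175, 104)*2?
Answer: -175/52 ≈ -3.3654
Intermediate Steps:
a(v, m) = v/m (a(v, m) = (2*v)/((2*m)) = (2*v)*(1/(2*m)) = v/m)
a(-175, 104)*2 = -175/104*2 = -175/52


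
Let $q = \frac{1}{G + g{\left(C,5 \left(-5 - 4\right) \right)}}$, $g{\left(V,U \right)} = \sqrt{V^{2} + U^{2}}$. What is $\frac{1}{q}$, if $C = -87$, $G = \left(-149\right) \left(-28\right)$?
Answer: $4172 + 3 \sqrt{1066} \approx 4269.9$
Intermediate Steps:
$G = 4172$
$g{\left(V,U \right)} = \sqrt{U^{2} + V^{2}}$
$q = \frac{1}{4172 + 3 \sqrt{1066}}$ ($q = \frac{1}{4172 + \sqrt{\left(5 \left(-5 - 4\right)\right)^{2} + \left(-87\right)^{2}}} = \frac{1}{4172 + \sqrt{\left(5 \left(-9\right)\right)^{2} + 7569}} = \frac{1}{4172 + \sqrt{\left(-45\right)^{2} + 7569}} = \frac{1}{4172 + \sqrt{2025 + 7569}} = \frac{1}{4172 + \sqrt{9594}} = \frac{1}{4172 + 3 \sqrt{1066}} \approx 0.00023419$)
$\frac{1}{q} = \frac{1}{\frac{2086}{8697995} - \frac{3 \sqrt{1066}}{17395990}}$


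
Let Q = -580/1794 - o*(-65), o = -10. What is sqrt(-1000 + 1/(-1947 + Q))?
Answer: I*sqrt(5427965470230703)/2329799 ≈ 31.623*I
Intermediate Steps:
Q = -583340/897 (Q = -580/1794 - (-10)*(-65) = -580*1/1794 - 1*650 = -290/897 - 650 = -583340/897 ≈ -650.32)
sqrt(-1000 + 1/(-1947 + Q)) = sqrt(-1000 + 1/(-1947 - 583340/897)) = sqrt(-1000 + 1/(-2329799/897)) = sqrt(-1000 - 897/2329799) = sqrt(-2329799897/2329799) = I*sqrt(5427965470230703)/2329799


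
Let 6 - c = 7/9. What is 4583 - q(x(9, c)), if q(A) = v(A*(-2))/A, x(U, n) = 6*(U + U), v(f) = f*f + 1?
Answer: 448307/108 ≈ 4151.0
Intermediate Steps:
v(f) = 1 + f² (v(f) = f² + 1 = 1 + f²)
c = 47/9 (c = 6 - 7/9 = 47/9 ≈ 5.2222)
x(U, n) = 12*U (x(U, n) = 6*(2*U) = 12*U)
q(A) = (1 + 4*A²)/A (q(A) = (1 + (A*(-2))²)/A = (1 + (-2*A)²)/A = (1 + 4*A²)/A)
4583 - q(x(9, c)) = 4583 - (1/(12*9) + 4*(12*9)) = 4583 - (1/108 + 4*108) = 4583 - (1/108 + 432) = 4583 - 1*46657/108 = 4583 - 46657/108 = 448307/108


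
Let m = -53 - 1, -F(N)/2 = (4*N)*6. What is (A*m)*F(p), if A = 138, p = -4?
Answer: -1430784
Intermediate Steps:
F(N) = -48*N (F(N) = -2*4*N*6 = -48*N)
m = -54
(A*m)*F(p) = (138*(-54))*(-48*(-4)) = -7452*192 = -1430784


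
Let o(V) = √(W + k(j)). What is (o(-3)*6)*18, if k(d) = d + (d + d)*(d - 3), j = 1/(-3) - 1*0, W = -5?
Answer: 72*I*√7 ≈ 190.49*I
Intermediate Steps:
j = -⅓ (j = -⅓ + 0 = -⅓ ≈ -0.33333)
k(d) = d + 2*d*(-3 + d) (k(d) = d + (2*d)*(-3 + d) = d + 2*d*(-3 + d))
o(V) = 2*I*√7/3 (o(V) = √(-5 - (-5 + 2*(-⅓))/3) = √(-5 - (-5 - ⅔)/3) = √(-5 - ⅓*(-17/3)) = √(-5 + 17/9) = √(-28/9) = 2*I*√7/3)
(o(-3)*6)*18 = ((2*I*√7/3)*6)*18 = (4*I*√7)*18 = 72*I*√7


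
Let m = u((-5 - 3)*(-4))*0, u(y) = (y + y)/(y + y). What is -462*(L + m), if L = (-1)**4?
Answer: -462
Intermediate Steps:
L = 1
u(y) = 1 (u(y) = (2*y)/((2*y)) = (2*y)*(1/(2*y)) = 1)
m = 0 (m = 1*0 = 0)
-462*(L + m) = -462*(1 + 0) = -462*1 = -462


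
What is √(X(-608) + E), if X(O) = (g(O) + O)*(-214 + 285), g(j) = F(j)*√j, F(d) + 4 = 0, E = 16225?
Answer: √(-26943 - 1136*I*√38) ≈ 21.156 - 165.5*I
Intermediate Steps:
F(d) = -4 (F(d) = -4 + 0 = -4)
g(j) = -4*√j
X(O) = -284*√O + 71*O (X(O) = (-4*√O + O)*(-214 + 285) = (O - 4*√O)*71 = -284*√O + 71*O)
√(X(-608) + E) = √((-1136*I*√38 + 71*(-608)) + 16225) = √((-1136*I*√38 - 43168) + 16225) = √((-43168 - 1136*I*√38) + 16225) = √(-26943 - 1136*I*√38)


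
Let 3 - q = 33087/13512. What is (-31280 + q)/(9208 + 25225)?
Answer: -20126091/22155176 ≈ -0.90841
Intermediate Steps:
q = 2483/4504 (q = 3 - 33087/13512 = 3 - 1*11029/4504 = 3 - 11029/4504 = 2483/4504 ≈ 0.55129)
(-31280 + q)/(9208 + 25225) = (-31280 + 2483/4504)/(9208 + 25225) = -140882637/4504/34433 = -140882637/4504*1/34433 = -20126091/22155176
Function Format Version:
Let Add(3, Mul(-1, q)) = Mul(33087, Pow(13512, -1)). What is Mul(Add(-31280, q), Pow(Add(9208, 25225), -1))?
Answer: Rational(-20126091, 22155176) ≈ -0.90841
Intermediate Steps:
q = Rational(2483, 4504) (q = Add(3, Mul(-1, Mul(33087, Pow(13512, -1)))) = Add(3, Mul(-1, Mul(33087, Rational(1, 13512)))) = Add(3, Mul(-1, Rational(11029, 4504))) = Add(3, Rational(-11029, 4504)) = Rational(2483, 4504) ≈ 0.55129)
Mul(Add(-31280, q), Pow(Add(9208, 25225), -1)) = Mul(Add(-31280, Rational(2483, 4504)), Pow(Add(9208, 25225), -1)) = Mul(Rational(-140882637, 4504), Pow(34433, -1)) = Mul(Rational(-140882637, 4504), Rational(1, 34433)) = Rational(-20126091, 22155176)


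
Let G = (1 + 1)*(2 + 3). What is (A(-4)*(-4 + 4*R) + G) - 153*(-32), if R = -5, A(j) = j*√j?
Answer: 4906 + 192*I ≈ 4906.0 + 192.0*I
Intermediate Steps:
A(j) = j^(3/2)
G = 10 (G = 2*5 = 10)
(A(-4)*(-4 + 4*R) + G) - 153*(-32) = ((-4)^(3/2)*(-4 + 4*(-5)) + 10) - 153*(-32) = ((-8*I)*(-4 - 20) + 10) + 4896 = (-8*I*(-24) + 10) + 4896 = (192*I + 10) + 4896 = (10 + 192*I) + 4896 = 4906 + 192*I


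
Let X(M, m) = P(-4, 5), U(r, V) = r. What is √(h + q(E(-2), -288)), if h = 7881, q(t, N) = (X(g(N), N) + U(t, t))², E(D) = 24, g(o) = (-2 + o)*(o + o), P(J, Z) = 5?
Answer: 7*√178 ≈ 93.392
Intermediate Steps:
g(o) = 2*o*(-2 + o) (g(o) = (-2 + o)*(2*o) = 2*o*(-2 + o))
X(M, m) = 5
q(t, N) = (5 + t)²
√(h + q(E(-2), -288)) = √(7881 + (5 + 24)²) = √(7881 + 29²) = √(7881 + 841) = √8722 = 7*√178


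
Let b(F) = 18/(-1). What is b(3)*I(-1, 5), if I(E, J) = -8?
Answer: 144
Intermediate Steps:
b(F) = -18 (b(F) = 18*(-1) = -18)
b(3)*I(-1, 5) = -18*(-8) = 144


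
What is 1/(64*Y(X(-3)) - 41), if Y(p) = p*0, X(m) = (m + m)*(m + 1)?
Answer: -1/41 ≈ -0.024390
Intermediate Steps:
X(m) = 2*m*(1 + m) (X(m) = (2*m)*(1 + m) = 2*m*(1 + m))
Y(p) = 0
1/(64*Y(X(-3)) - 41) = 1/(64*0 - 41) = 1/(0 - 41) = 1/(-41) = -1/41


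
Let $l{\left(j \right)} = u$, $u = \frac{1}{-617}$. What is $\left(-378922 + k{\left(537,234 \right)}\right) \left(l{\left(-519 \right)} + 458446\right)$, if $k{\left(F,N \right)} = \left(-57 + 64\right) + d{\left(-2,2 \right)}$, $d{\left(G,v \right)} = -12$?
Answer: $- \frac{107183738732787}{617} \approx -1.7372 \cdot 10^{11}$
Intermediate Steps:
$u = - \frac{1}{617} \approx -0.0016207$
$l{\left(j \right)} = - \frac{1}{617}$
$k{\left(F,N \right)} = -5$ ($k{\left(F,N \right)} = \left(-57 + 64\right) - 12 = 7 - 12 = -5$)
$\left(-378922 + k{\left(537,234 \right)}\right) \left(l{\left(-519 \right)} + 458446\right) = \left(-378922 - 5\right) \left(- \frac{1}{617} + 458446\right) = \left(-378927\right) \frac{282861181}{617} = - \frac{107183738732787}{617}$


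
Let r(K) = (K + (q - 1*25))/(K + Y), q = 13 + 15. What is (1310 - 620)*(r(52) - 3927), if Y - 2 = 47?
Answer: -273634680/101 ≈ -2.7093e+6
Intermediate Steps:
Y = 49 (Y = 2 + 47 = 49)
q = 28
r(K) = (3 + K)/(49 + K) (r(K) = (K + (28 - 1*25))/(K + 49) = (K + (28 - 25))/(49 + K) = (K + 3)/(49 + K) = (3 + K)/(49 + K))
(1310 - 620)*(r(52) - 3927) = (1310 - 620)*((3 + 52)/(49 + 52) - 3927) = 690*(55/101 - 3927) = 690*(-396572/101) = -273634680/101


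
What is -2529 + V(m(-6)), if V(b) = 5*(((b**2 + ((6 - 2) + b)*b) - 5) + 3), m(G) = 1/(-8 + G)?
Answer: -248957/98 ≈ -2540.4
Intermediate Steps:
V(b) = -10 + 5*b**2 + 5*b*(4 + b) (V(b) = 5*(((b**2 + (4 + b)*b) - 5) + 3) = 5*(((b**2 + b*(4 + b)) - 5) + 3) = 5*((-5 + b**2 + b*(4 + b)) + 3) = 5*(-2 + b**2 + b*(4 + b)) = -10 + 5*b**2 + 5*b*(4 + b))
-2529 + V(m(-6)) = -2529 + (-10 + 10*(1/(-8 - 6))**2 + 20/(-8 - 6)) = -2529 + (-10 + 10*(1/(-14))**2 + 20/(-14)) = -2529 + (-10 + 10*(-1/14)**2 + 20*(-1/14)) = -2529 + (-10 + 10*(1/196) - 10/7) = -2529 + (-10 + 5/98 - 10/7) = -2529 - 1115/98 = -248957/98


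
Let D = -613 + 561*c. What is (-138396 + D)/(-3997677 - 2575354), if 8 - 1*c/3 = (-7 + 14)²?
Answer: 10948/345949 ≈ 0.031646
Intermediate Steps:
c = -123 (c = 24 - 3*(-7 + 14)² = 24 - 3*7² = 24 - 3*49 = 24 - 147 = -123)
D = -69616 (D = -613 + 561*(-123) = -613 - 69003 = -69616)
(-138396 + D)/(-3997677 - 2575354) = (-138396 - 69616)/(-3997677 - 2575354) = -208012/(-6573031) = -208012*(-1/6573031) = 10948/345949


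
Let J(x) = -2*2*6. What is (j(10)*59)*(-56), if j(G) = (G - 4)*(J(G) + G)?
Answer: 277536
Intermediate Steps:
J(x) = -24 (J(x) = -4*6 = -24)
j(G) = (-24 + G)*(-4 + G) (j(G) = (G - 4)*(-24 + G) = (-4 + G)*(-24 + G) = (-24 + G)*(-4 + G))
(j(10)*59)*(-56) = ((96 + 10² - 28*10)*59)*(-56) = ((96 + 100 - 280)*59)*(-56) = -84*59*(-56) = -4956*(-56) = 277536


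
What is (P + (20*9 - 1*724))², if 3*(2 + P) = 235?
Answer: 1968409/9 ≈ 2.1871e+5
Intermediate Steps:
P = 229/3 (P = -2 + (⅓)*235 = -2 + 235/3 = 229/3 ≈ 76.333)
(P + (20*9 - 1*724))² = (229/3 + (20*9 - 1*724))² = (229/3 + (180 - 724))² = (229/3 - 544)² = (-1403/3)² = 1968409/9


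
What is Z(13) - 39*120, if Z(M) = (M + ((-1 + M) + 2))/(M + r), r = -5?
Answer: -37413/8 ≈ -4676.6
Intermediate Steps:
Z(M) = (1 + 2*M)/(-5 + M) (Z(M) = (M + ((-1 + M) + 2))/(M - 5) = (M + (1 + M))/(-5 + M) = (1 + 2*M)/(-5 + M))
Z(13) - 39*120 = (1 + 2*13)/(-5 + 13) - 39*120 = (1 + 26)/8 - 4680 = (⅛)*27 - 4680 = 27/8 - 4680 = -37413/8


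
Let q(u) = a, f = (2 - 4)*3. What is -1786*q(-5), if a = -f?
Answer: -10716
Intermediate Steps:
f = -6 (f = -2*3 = -6)
a = 6 (a = -1*(-6) = 6)
q(u) = 6
-1786*q(-5) = -1786*6 = -10716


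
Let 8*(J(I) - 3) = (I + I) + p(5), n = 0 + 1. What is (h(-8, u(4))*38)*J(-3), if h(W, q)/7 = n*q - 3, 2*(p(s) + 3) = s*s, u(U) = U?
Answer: 7315/8 ≈ 914.38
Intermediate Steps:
n = 1
p(s) = -3 + s²/2 (p(s) = -3 + (s*s)/2 = -3 + s²/2)
h(W, q) = -21 + 7*q (h(W, q) = 7*(1*q - 3) = 7*(q - 3) = 7*(-3 + q) = -21 + 7*q)
J(I) = 67/16 + I/4 (J(I) = 3 + ((I + I) + (-3 + (½)*5²))/8 = 3 + (2*I + (-3 + (½)*25))/8 = 3 + (2*I + (-3 + 25/2))/8 = 3 + (2*I + 19/2)/8 = 3 + (19/2 + 2*I)/8 = 3 + (19/16 + I/4) = 67/16 + I/4)
(h(-8, u(4))*38)*J(-3) = ((-21 + 7*4)*38)*(67/16 + (¼)*(-3)) = ((-21 + 28)*38)*(67/16 - ¾) = (7*38)*(55/16) = 266*(55/16) = 7315/8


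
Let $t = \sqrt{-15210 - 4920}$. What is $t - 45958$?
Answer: $-45958 + i \sqrt{20130} \approx -45958.0 + 141.88 i$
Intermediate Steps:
$t = i \sqrt{20130}$ ($t = \sqrt{-20130} = i \sqrt{20130} \approx 141.88 i$)
$t - 45958 = i \sqrt{20130} - 45958 = -45958 + i \sqrt{20130}$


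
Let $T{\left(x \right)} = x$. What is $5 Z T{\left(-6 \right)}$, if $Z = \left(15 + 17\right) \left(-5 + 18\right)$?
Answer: $-12480$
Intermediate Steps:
$Z = 416$ ($Z = 32 \cdot 13 = 416$)
$5 Z T{\left(-6 \right)} = 5 \cdot 416 \left(-6\right) = 2080 \left(-6\right) = -12480$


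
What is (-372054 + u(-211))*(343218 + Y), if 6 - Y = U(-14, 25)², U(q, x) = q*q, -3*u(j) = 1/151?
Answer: -51372481446104/453 ≈ -1.1341e+11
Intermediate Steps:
u(j) = -1/453 (u(j) = -⅓/151 = -⅓*1/151 = -1/453)
U(q, x) = q²
Y = -38410 (Y = 6 - ((-14)²)² = 6 - 1*196² = 6 - 1*38416 = 6 - 38416 = -38410)
(-372054 + u(-211))*(343218 + Y) = (-372054 - 1/453)*(343218 - 38410) = -168540463/453*304808 = -51372481446104/453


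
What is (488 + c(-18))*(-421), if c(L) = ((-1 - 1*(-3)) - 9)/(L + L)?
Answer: -7399075/36 ≈ -2.0553e+5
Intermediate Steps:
c(L) = -7/(2*L) (c(L) = ((-1 + 3) - 9)/((2*L)) = (2 - 9)*(1/(2*L)) = -7/(2*L))
(488 + c(-18))*(-421) = (488 - 7/2/(-18))*(-421) = (488 - 7/2*(-1/18))*(-421) = (488 + 7/36)*(-421) = (17575/36)*(-421) = -7399075/36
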